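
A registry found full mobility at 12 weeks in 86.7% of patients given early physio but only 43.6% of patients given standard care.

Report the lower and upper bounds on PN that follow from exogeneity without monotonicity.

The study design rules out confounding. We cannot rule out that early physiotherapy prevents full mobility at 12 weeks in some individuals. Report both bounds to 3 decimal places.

p₁ = 0.867, p₀ = 0.436.
Under exogeneity alone the bounds on PN are max{0,(p₁−p₀)/p₁} ≤ PN ≤ min{1,(1−p₀)/p₁}.
  lower = (p₁ − p₀)/p₁ = 0.431 / 0.867 ≈ 0.4971
  upper = min{1, (1 − p₀)/p₁} = 0.564 / 0.867 ≈ 0.6505

0.497 ≤ PN ≤ 0.651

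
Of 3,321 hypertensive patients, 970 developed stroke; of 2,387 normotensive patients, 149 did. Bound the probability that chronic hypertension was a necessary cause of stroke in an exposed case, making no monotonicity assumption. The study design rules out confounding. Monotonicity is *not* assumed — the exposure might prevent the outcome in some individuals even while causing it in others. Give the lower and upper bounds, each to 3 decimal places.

p₁ = P(outcome | exposed) = 970/3321 = 0.29208
p₀ = P(outcome | unexposed) = 149/2387 = 0.062421
Under exogeneity alone the bounds on PN are max{0,(p₁−p₀)/p₁} ≤ PN ≤ min{1,(1−p₀)/p₁}.
  lower = (p₁ − p₀)/p₁ = 0.22966 / 0.29208 ≈ 0.7863
  upper = min{1, (1 − p₀)/p₁} = 0.93758 / 0.29208 ≈ 3.2100 → capped at 1

0.786 ≤ PN ≤ 1.000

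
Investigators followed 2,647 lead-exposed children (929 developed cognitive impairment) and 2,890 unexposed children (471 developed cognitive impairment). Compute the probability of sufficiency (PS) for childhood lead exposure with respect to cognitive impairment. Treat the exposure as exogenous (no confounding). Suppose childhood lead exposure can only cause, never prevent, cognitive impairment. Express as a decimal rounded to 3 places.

p₁ = P(outcome | exposed) = 929/2647 = 0.35096
p₀ = P(outcome | unexposed) = 471/2890 = 0.16298
Under exogeneity and monotonicity, PS = (p₁ − p₀) / (1 − p₀).
PS = (0.35096 − 0.16298) / (1 − 0.16298) = 0.18799 / 0.83702 ≈ 0.2246

PS ≈ 0.225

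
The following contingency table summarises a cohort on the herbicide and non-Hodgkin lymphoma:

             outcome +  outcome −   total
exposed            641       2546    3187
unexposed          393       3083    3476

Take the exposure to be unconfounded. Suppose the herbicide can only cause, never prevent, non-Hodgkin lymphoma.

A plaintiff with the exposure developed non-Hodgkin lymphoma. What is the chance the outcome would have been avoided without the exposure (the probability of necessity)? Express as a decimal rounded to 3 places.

p₁ = P(outcome | exposed) = 641/3187 = 0.20113
p₀ = P(outcome | unexposed) = 393/3476 = 0.11306
Under exogeneity and monotonicity, PN = (p₁ − p₀)/p₁.
PN = (0.20113 − 0.11306) / 0.20113 ≈ 0.4379

PN ≈ 0.438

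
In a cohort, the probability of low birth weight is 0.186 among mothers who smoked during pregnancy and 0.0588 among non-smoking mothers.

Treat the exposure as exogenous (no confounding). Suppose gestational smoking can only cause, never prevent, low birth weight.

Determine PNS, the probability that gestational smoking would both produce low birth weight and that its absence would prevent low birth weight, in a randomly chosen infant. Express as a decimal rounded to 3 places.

PNS ≈ 0.127

Let p₁ = 0.186, p₀ = 0.0588.
Under exogeneity and monotonicity, PNS = p₁ − p₀.
PNS = 0.186 − 0.0588 = 0.1272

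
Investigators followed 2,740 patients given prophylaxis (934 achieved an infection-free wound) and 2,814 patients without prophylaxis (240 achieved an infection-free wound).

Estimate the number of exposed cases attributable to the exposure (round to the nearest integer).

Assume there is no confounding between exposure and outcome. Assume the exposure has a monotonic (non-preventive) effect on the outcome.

about 700 cases

p₁ = P(outcome | exposed) = 934/2740 = 0.34088
p₀ = P(outcome | unexposed) = 240/2814 = 0.085288
PN = (p₁ − p₀)/p₁ = (0.34088 − 0.085288) / 0.34088 ≈ 0.74980.
Attributable cases ≈ PN × (exposed cases) = 0.74980 × 934 ≈ 700.31.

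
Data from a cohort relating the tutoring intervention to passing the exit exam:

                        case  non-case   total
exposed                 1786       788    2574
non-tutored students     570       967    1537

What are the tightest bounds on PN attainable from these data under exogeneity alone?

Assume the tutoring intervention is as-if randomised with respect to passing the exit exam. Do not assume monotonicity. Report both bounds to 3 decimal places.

p₁ = P(outcome | exposed) = 1786/2574 = 0.69386
p₀ = P(outcome | unexposed) = 570/1537 = 0.37085
Under exogeneity alone the bounds on PN are max{0,(p₁−p₀)/p₁} ≤ PN ≤ min{1,(1−p₀)/p₁}.
  lower = (p₁ − p₀)/p₁ = 0.32301 / 0.69386 ≈ 0.4655
  upper = min{1, (1 − p₀)/p₁} = 0.62915 / 0.69386 ≈ 0.9067

0.466 ≤ PN ≤ 0.907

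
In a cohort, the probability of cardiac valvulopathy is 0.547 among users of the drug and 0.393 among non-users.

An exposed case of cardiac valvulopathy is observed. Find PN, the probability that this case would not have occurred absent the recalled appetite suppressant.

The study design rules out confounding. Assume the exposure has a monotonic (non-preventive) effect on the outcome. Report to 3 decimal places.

Let p₁ = 0.547, p₀ = 0.393.
Under exogeneity and monotonicity, PN = (p₁ − p₀) / p₁.
PN = (0.547 − 0.393) / 0.547 = 0.154 / 0.547 ≈ 0.2815

PN ≈ 0.282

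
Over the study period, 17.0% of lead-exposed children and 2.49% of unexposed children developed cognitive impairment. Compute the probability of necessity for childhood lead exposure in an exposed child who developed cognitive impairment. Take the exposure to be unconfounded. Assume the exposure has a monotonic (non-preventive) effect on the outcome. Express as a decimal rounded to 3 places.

p₁ = 0.17, p₀ = 0.0249.
Under exogeneity and monotonicity, PN = (p₁ − p₀) / p₁.
PN = (0.17 − 0.0249) / 0.17 = 0.1451 / 0.17 ≈ 0.8535

PN ≈ 0.854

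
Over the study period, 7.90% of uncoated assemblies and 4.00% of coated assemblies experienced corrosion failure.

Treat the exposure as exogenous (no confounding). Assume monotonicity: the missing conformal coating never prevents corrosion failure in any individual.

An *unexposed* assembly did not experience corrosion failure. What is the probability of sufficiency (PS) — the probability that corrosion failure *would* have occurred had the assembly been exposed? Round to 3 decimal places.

p₁ = 0.079, p₀ = 0.04.
Under exogeneity and monotonicity, PS = (p₁ − p₀) / (1 − p₀).
PS = (0.079 − 0.04) / (1 − 0.04) = 0.039 / 0.96 ≈ 0.0406

PS ≈ 0.041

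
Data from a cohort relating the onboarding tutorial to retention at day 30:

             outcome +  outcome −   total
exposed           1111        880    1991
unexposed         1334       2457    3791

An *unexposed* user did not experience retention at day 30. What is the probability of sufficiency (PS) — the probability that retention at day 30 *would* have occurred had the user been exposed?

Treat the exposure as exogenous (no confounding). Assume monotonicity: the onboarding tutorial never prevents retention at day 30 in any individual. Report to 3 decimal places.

PS ≈ 0.318

p₁ = P(outcome | exposed) = 1111/1991 = 0.55801
p₀ = P(outcome | unexposed) = 1334/3791 = 0.35189
Under exogeneity and monotonicity, PS = (p₁ − p₀) / (1 − p₀).
PS = (0.55801 − 0.35189) / (1 − 0.35189) = 0.20613 / 0.64811 ≈ 0.3180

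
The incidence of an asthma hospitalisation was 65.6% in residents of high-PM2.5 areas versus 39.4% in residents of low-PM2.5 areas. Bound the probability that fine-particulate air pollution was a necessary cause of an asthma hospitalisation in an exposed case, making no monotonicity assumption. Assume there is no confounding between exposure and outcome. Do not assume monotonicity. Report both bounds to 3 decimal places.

0.399 ≤ PN ≤ 0.924

p₁ = 0.656, p₀ = 0.394.
Under exogeneity alone the bounds on PN are max{0,(p₁−p₀)/p₁} ≤ PN ≤ min{1,(1−p₀)/p₁}.
  lower = (p₁ − p₀)/p₁ = 0.262 / 0.656 ≈ 0.3994
  upper = min{1, (1 − p₀)/p₁} = 0.606 / 0.656 ≈ 0.9238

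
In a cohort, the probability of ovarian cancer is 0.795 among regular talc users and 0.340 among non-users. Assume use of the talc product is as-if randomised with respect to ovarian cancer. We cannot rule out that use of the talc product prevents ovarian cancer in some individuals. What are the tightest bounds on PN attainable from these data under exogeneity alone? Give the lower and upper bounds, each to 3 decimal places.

Let p₁ = 0.795, p₀ = 0.34.
Under exogeneity alone the bounds on PN are max{0,(p₁−p₀)/p₁} ≤ PN ≤ min{1,(1−p₀)/p₁}.
  lower = (p₁ − p₀)/p₁ = 0.455 / 0.795 ≈ 0.5723
  upper = min{1, (1 − p₀)/p₁} = 0.66 / 0.795 ≈ 0.8302

0.572 ≤ PN ≤ 0.830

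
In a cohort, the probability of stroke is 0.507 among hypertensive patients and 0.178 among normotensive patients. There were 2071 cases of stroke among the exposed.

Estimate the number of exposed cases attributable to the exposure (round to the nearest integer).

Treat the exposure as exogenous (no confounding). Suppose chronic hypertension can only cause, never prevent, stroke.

about 1344 cases

Let p₁ = 0.507, p₀ = 0.178.
PN = (p₁ − p₀)/p₁ = (0.507 − 0.178) / 0.507 ≈ 0.64892.
Attributable cases ≈ PN × (exposed cases) = 0.64892 × 2071 ≈ 1343.90.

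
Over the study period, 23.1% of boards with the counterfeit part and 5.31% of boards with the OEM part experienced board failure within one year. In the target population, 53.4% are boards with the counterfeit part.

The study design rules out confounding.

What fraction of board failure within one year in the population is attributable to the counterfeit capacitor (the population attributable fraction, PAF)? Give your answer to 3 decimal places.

PAF ≈ 0.641

p₁ = 0.231, p₀ = 0.0531.
Overall risk P(Y=1) = π·p₁ + (1−π)·p₀ = 0.534×0.231 + 0.466×0.0531 = 0.1481.
Under exogeneity, PAF = [P(Y=1) − p₀] / P(Y=1).
PAF = (0.1481 − 0.0531) / 0.1481 ≈ 0.6415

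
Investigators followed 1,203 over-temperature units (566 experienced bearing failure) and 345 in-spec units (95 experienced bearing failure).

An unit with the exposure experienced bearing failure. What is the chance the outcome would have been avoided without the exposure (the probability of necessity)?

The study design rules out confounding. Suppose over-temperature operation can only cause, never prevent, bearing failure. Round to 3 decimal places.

p₁ = P(outcome | exposed) = 566/1203 = 0.47049
p₀ = P(outcome | unexposed) = 95/345 = 0.27536
Under exogeneity and monotonicity, PN = (p₁ − p₀) / p₁.
PN = (0.47049 − 0.27536) / 0.47049 = 0.19513 / 0.47049 ≈ 0.4147

PN ≈ 0.415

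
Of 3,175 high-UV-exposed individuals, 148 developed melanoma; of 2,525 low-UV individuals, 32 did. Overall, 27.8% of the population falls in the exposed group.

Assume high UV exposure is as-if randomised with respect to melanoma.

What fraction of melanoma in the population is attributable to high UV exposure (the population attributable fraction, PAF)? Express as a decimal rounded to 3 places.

p₁ = P(outcome | exposed) = 148/3175 = 0.046614
p₀ = P(outcome | unexposed) = 32/2525 = 0.012673
Overall risk P(Y=1) = π·p₁ + (1−π)·p₀ = 0.278×0.046614 + 0.722×0.012673 = 0.022109.
Under exogeneity, PAF = [P(Y=1) − p₀] / P(Y=1).
PAF = (0.022109 − 0.012673) / 0.022109 ≈ 0.4268

PAF ≈ 0.427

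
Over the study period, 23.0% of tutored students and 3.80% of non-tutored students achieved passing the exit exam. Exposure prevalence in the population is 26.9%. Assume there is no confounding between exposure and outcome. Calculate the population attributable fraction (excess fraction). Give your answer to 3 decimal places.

PAF ≈ 0.576

p₁ = 0.23, p₀ = 0.038.
Overall risk P(Y=1) = π·p₁ + (1−π)·p₀ = 0.269×0.23 + 0.731×0.038 = 0.089648.
Under exogeneity, PAF = [P(Y=1) − p₀] / P(Y=1).
PAF = (0.089648 − 0.038) / 0.089648 ≈ 0.5761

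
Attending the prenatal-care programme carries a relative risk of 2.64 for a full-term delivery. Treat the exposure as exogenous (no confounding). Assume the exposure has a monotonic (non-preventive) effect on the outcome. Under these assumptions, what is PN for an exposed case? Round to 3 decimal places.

PN ≈ 0.621

Under exogeneity and monotonicity, PN = (RR − 1) / RR = 1 − 1/RR.
PN = (2.64 − 1) / 2.64 = 1.64 / 2.64 ≈ 0.6212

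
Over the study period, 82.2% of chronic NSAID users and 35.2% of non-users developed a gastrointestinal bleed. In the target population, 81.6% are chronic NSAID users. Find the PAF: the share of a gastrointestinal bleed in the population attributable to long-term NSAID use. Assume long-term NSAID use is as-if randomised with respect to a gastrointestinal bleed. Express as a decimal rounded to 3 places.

p₁ = 0.822, p₀ = 0.352.
Overall risk P(Y=1) = π·p₁ + (1−π)·p₀ = 0.816×0.822 + 0.184×0.352 = 0.73552.
Under exogeneity, PAF = [P(Y=1) − p₀] / P(Y=1).
PAF = (0.73552 − 0.352) / 0.73552 ≈ 0.5214

PAF ≈ 0.521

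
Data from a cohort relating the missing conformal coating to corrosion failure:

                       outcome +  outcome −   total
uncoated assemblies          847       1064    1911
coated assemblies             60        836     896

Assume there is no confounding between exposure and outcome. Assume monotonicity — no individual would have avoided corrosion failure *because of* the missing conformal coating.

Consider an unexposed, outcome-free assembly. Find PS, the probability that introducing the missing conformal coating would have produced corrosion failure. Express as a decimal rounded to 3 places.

PS ≈ 0.403

p₁ = P(outcome | exposed) = 847/1911 = 0.44322
p₀ = P(outcome | unexposed) = 60/896 = 0.066964
Under exogeneity and monotonicity, PS = (p₁ − p₀) / (1 − p₀).
PS = (0.44322 − 0.066964) / (1 − 0.066964) = 0.37626 / 0.93304 ≈ 0.4033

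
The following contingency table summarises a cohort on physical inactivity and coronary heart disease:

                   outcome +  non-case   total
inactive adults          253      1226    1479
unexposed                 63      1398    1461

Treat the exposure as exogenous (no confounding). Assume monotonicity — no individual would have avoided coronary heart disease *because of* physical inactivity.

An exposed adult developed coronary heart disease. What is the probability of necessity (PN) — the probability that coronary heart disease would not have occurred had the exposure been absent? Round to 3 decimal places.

PN ≈ 0.748

p₁ = P(outcome | exposed) = 253/1479 = 0.17106
p₀ = P(outcome | unexposed) = 63/1461 = 0.043121
Under exogeneity and monotonicity, PN = (p₁ − p₀) / p₁.
PN = (0.17106 − 0.043121) / 0.17106 = 0.12794 / 0.17106 ≈ 0.7479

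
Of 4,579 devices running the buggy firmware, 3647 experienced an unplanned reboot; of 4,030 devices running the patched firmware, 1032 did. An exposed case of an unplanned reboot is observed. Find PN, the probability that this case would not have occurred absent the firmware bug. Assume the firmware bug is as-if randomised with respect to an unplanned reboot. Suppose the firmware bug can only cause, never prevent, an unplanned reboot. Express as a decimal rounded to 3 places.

PN ≈ 0.678

p₁ = P(outcome | exposed) = 3647/4579 = 0.79646
p₀ = P(outcome | unexposed) = 1032/4030 = 0.25608
Under exogeneity and monotonicity, PN = (p₁ − p₀) / p₁.
PN = (0.79646 − 0.25608) / 0.79646 = 0.54038 / 0.79646 ≈ 0.6785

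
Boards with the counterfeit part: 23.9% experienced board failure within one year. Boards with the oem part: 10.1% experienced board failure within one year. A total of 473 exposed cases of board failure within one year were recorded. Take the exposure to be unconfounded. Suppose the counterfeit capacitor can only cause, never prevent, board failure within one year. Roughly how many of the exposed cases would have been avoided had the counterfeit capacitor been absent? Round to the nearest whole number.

p₁ = 0.239, p₀ = 0.101.
PN = (p₁ − p₀)/p₁ = (0.239 − 0.101) / 0.239 ≈ 0.57741.
Attributable cases ≈ PN × (exposed cases) = 0.57741 × 473 ≈ 273.11.

about 273 cases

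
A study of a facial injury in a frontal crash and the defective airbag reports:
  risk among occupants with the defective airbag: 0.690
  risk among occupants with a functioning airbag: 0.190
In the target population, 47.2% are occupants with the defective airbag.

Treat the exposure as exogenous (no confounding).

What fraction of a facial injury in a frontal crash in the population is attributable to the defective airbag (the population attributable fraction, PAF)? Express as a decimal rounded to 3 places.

Let p₁ = 0.69, p₀ = 0.19.
Overall risk P(Y=1) = π·p₁ + (1−π)·p₀ = 0.472×0.69 + 0.528×0.19 = 0.426.
Under exogeneity, PAF = [P(Y=1) − p₀] / P(Y=1).
PAF = (0.426 − 0.19) / 0.426 ≈ 0.5540

PAF ≈ 0.554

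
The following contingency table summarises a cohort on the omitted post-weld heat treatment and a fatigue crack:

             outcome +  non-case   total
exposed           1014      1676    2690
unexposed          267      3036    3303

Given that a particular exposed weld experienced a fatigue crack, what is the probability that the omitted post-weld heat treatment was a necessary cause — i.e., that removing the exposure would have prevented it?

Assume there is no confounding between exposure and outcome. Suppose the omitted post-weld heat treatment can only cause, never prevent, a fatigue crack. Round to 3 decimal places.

PN ≈ 0.786

p₁ = P(outcome | exposed) = 1014/2690 = 0.37695
p₀ = P(outcome | unexposed) = 267/3303 = 0.080836
Under exogeneity and monotonicity, PN = (p₁ − p₀)/p₁.
PN = (0.37695 − 0.080836) / 0.37695 ≈ 0.7856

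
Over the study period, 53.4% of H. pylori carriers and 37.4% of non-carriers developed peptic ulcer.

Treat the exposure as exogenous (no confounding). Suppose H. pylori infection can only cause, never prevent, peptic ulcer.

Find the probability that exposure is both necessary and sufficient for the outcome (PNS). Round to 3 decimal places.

p₁ = 0.534, p₀ = 0.374.
Under exogeneity and monotonicity, PNS = p₁ − p₀.
PNS = 0.534 − 0.374 = 0.16

PNS ≈ 0.160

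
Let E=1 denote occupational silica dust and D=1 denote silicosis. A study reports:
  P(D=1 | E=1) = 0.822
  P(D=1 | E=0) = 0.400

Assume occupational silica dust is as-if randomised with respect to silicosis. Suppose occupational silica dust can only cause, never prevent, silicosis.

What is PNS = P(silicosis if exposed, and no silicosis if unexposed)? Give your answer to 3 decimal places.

PNS ≈ 0.422

Let p₁ = 0.822, p₀ = 0.4.
Under exogeneity and monotonicity, PNS = p₁ − p₀.
PNS = 0.822 − 0.4 = 0.422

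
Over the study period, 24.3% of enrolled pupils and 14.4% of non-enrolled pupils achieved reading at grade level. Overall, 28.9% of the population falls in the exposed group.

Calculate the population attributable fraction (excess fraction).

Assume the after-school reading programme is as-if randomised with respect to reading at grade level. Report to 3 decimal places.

PAF ≈ 0.166

p₁ = 0.243, p₀ = 0.144.
Overall risk P(Y=1) = π·p₁ + (1−π)·p₀ = 0.289×0.243 + 0.711×0.144 = 0.17261.
Under exogeneity, PAF = [P(Y=1) − p₀] / P(Y=1).
PAF = (0.17261 − 0.144) / 0.17261 ≈ 0.1658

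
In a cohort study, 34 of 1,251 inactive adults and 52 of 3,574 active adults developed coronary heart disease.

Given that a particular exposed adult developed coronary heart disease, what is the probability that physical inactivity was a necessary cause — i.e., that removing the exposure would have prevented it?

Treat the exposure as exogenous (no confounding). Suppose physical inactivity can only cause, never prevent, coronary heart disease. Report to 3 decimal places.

PN ≈ 0.465

p₁ = P(outcome | exposed) = 34/1251 = 0.027178
p₀ = P(outcome | unexposed) = 52/3574 = 0.01455
Under exogeneity and monotonicity, PN = (p₁ − p₀) / p₁.
PN = (0.027178 − 0.01455) / 0.027178 = 0.012629 / 0.027178 ≈ 0.4647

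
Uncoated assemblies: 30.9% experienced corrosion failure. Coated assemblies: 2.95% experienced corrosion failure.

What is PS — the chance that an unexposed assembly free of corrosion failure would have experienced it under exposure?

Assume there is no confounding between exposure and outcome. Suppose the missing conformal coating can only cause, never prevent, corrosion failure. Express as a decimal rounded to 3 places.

PS ≈ 0.288

p₁ = 0.309, p₀ = 0.0295.
Under exogeneity and monotonicity, PS = (p₁ − p₀) / (1 − p₀).
PS = (0.309 − 0.0295) / (1 − 0.0295) = 0.2795 / 0.9705 ≈ 0.2880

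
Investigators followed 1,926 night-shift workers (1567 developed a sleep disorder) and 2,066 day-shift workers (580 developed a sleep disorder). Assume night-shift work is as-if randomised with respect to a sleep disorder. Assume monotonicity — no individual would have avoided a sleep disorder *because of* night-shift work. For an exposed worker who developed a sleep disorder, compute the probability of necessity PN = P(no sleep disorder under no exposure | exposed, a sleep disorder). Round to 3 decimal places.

PN ≈ 0.655

p₁ = P(outcome | exposed) = 1567/1926 = 0.8136
p₀ = P(outcome | unexposed) = 580/2066 = 0.28074
Under exogeneity and monotonicity, PN = (p₁ − p₀) / p₁.
PN = (0.8136 − 0.28074) / 0.8136 = 0.53287 / 0.8136 ≈ 0.6549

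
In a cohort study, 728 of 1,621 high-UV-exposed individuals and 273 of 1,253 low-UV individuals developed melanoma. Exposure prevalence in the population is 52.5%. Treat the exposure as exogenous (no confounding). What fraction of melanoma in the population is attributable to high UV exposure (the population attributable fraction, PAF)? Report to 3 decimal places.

PAF ≈ 0.358

p₁ = P(outcome | exposed) = 728/1621 = 0.44911
p₀ = P(outcome | unexposed) = 273/1253 = 0.21788
Overall risk P(Y=1) = π·p₁ + (1−π)·p₀ = 0.525×0.44911 + 0.475×0.21788 = 0.33927.
Under exogeneity, PAF = [P(Y=1) − p₀] / P(Y=1).
PAF = (0.33927 − 0.21788) / 0.33927 ≈ 0.3578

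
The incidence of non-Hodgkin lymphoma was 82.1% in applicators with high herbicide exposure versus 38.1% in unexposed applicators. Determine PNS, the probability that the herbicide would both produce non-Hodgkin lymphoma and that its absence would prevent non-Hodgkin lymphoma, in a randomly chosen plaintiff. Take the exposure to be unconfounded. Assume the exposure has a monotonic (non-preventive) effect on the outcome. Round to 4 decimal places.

PNS ≈ 0.4400

p₁ = 0.821, p₀ = 0.381.
Under exogeneity and monotonicity, PNS = p₁ − p₀.
PNS = 0.821 − 0.381 = 0.44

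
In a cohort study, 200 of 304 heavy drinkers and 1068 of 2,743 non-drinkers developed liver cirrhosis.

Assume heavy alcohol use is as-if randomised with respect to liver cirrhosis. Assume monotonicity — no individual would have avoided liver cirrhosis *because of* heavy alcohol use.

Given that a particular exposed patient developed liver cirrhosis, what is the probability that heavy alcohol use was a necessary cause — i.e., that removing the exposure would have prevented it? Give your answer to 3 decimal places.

PN ≈ 0.408

p₁ = P(outcome | exposed) = 200/304 = 0.65789
p₀ = P(outcome | unexposed) = 1068/2743 = 0.38935
Under exogeneity and monotonicity, PN = (p₁ − p₀) / p₁.
PN = (0.65789 − 0.38935) / 0.65789 = 0.26854 / 0.65789 ≈ 0.4082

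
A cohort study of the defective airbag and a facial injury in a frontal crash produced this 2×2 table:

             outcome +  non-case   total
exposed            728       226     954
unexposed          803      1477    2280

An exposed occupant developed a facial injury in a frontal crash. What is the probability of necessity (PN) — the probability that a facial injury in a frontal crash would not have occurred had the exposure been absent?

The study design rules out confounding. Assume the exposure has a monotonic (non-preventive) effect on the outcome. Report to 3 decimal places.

p₁ = P(outcome | exposed) = 728/954 = 0.7631
p₀ = P(outcome | unexposed) = 803/2280 = 0.35219
Under exogeneity and monotonicity, PN = (p₁ − p₀) / p₁.
PN = (0.7631 − 0.35219) / 0.7631 = 0.41091 / 0.7631 ≈ 0.5385

PN ≈ 0.538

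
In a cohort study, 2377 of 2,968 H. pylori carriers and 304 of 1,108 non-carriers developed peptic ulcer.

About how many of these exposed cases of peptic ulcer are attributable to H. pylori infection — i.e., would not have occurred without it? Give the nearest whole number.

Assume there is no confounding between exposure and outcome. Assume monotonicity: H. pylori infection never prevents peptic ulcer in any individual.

p₁ = P(outcome | exposed) = 2377/2968 = 0.80088
p₀ = P(outcome | unexposed) = 304/1108 = 0.27437
PN = (p₁ − p₀)/p₁ = (0.80088 − 0.27437) / 0.80088 ≈ 0.65741.
Attributable cases ≈ PN × (exposed cases) = 0.65741 × 2377 ≈ 1562.68.

about 1563 cases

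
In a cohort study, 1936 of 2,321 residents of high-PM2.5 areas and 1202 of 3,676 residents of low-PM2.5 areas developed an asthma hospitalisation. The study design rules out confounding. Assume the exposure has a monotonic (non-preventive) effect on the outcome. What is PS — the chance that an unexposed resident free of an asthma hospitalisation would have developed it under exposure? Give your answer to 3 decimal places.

PS ≈ 0.754

p₁ = P(outcome | exposed) = 1936/2321 = 0.83412
p₀ = P(outcome | unexposed) = 1202/3676 = 0.32699
Under exogeneity and monotonicity, PS = (p₁ − p₀) / (1 − p₀).
PS = (0.83412 − 0.32699) / (1 − 0.32699) = 0.50714 / 0.67301 ≈ 0.7535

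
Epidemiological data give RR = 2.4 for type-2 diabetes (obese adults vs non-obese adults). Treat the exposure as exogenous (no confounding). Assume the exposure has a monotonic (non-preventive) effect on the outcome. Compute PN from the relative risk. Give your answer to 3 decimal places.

PN ≈ 0.583

Under exogeneity and monotonicity, PN = (RR − 1) / RR = 1 − 1/RR.
PN = (2.4 − 1) / 2.4 = 1.4 / 2.4 ≈ 0.5833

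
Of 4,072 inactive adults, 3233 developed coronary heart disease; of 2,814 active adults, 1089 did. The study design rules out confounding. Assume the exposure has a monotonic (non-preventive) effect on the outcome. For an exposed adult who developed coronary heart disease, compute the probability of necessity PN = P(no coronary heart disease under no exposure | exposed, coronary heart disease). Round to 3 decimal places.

PN ≈ 0.513

p₁ = P(outcome | exposed) = 3233/4072 = 0.79396
p₀ = P(outcome | unexposed) = 1089/2814 = 0.38699
Under exogeneity and monotonicity, PN = (p₁ − p₀) / p₁.
PN = (0.79396 − 0.38699) / 0.79396 = 0.40697 / 0.79396 ≈ 0.5126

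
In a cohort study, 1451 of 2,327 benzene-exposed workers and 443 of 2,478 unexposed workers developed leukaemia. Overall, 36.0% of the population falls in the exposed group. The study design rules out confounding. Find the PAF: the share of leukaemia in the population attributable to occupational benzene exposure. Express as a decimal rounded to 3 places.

p₁ = P(outcome | exposed) = 1451/2327 = 0.62355
p₀ = P(outcome | unexposed) = 443/2478 = 0.17877
Overall risk P(Y=1) = π·p₁ + (1−π)·p₀ = 0.36×0.62355 + 0.64×0.17877 = 0.33889.
Under exogeneity, PAF = [P(Y=1) − p₀] / P(Y=1).
PAF = (0.33889 − 0.17877) / 0.33889 ≈ 0.4725

PAF ≈ 0.472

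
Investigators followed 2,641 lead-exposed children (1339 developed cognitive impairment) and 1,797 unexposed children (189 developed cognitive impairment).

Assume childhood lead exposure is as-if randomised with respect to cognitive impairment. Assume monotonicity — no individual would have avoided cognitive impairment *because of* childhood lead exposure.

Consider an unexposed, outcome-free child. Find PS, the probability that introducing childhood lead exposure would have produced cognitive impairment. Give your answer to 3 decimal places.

p₁ = P(outcome | exposed) = 1339/2641 = 0.507
p₀ = P(outcome | unexposed) = 189/1797 = 0.10518
Under exogeneity and monotonicity, PS = (p₁ − p₀) / (1 − p₀).
PS = (0.507 − 0.10518) / (1 − 0.10518) = 0.40183 / 0.89482 ≈ 0.4491

PS ≈ 0.449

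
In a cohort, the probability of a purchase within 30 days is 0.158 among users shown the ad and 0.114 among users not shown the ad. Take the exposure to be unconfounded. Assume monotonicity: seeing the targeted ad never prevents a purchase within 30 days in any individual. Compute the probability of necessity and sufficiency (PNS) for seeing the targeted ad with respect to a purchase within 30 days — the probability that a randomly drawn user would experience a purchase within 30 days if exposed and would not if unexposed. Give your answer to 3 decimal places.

PNS ≈ 0.044

Let p₁ = 0.158, p₀ = 0.114.
Under exogeneity and monotonicity, PNS = p₁ − p₀.
PNS = 0.158 − 0.114 = 0.044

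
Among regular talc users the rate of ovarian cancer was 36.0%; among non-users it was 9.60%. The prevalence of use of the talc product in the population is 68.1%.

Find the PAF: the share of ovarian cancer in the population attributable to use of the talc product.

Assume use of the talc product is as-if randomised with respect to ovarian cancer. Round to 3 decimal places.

PAF ≈ 0.652

p₁ = 0.36, p₀ = 0.096.
Overall risk P(Y=1) = π·p₁ + (1−π)·p₀ = 0.681×0.36 + 0.319×0.096 = 0.27578.
Under exogeneity, PAF = [P(Y=1) − p₀] / P(Y=1).
PAF = (0.27578 − 0.096) / 0.27578 ≈ 0.6519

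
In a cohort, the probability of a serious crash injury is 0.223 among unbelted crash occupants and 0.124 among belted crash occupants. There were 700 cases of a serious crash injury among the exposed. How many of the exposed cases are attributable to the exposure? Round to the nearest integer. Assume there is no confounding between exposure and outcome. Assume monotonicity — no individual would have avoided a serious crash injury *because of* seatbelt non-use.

about 311 cases

Let p₁ = 0.223, p₀ = 0.124.
PN = (p₁ − p₀)/p₁ = (0.223 − 0.124) / 0.223 ≈ 0.44395.
Attributable cases ≈ PN × (exposed cases) = 0.44395 × 700 ≈ 310.76.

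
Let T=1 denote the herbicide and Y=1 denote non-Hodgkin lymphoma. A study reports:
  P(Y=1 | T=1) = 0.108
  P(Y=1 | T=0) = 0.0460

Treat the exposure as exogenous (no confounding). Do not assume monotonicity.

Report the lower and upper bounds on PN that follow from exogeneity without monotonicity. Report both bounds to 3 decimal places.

0.574 ≤ PN ≤ 1.000

Let p₁ = 0.108, p₀ = 0.046.
Under exogeneity alone the bounds on PN are max{0,(p₁−p₀)/p₁} ≤ PN ≤ min{1,(1−p₀)/p₁}.
  lower = (p₁ − p₀)/p₁ = 0.062 / 0.108 ≈ 0.5741
  upper = min{1, (1 − p₀)/p₁} = 0.954 / 0.108 ≈ 8.8333 → capped at 1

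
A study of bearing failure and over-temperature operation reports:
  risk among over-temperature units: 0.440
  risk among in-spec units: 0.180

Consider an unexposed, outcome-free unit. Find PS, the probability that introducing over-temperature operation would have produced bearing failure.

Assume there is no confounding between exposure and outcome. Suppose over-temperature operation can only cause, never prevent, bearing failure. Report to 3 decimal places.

PS ≈ 0.317

Let p₁ = 0.44, p₀ = 0.18.
Under exogeneity and monotonicity, PS = (p₁ − p₀) / (1 − p₀).
PS = (0.44 − 0.18) / (1 − 0.18) = 0.26 / 0.82 ≈ 0.3171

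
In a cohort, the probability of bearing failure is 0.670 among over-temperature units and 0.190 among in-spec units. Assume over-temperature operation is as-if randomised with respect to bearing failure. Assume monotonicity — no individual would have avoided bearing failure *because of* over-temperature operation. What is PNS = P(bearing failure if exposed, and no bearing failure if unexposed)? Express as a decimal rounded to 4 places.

PNS ≈ 0.4800

Let p₁ = 0.67, p₀ = 0.19.
Under exogeneity and monotonicity, PNS = p₁ − p₀.
PNS = 0.67 − 0.19 = 0.48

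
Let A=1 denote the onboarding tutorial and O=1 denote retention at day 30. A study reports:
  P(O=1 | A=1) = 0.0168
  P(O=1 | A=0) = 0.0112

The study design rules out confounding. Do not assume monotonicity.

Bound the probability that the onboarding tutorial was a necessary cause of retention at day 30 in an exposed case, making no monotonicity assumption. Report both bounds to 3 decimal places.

0.333 ≤ PN ≤ 1.000

Let p₁ = 0.0168, p₀ = 0.0112.
Under exogeneity alone the bounds on PN are max{0,(p₁−p₀)/p₁} ≤ PN ≤ min{1,(1−p₀)/p₁}.
  lower = (p₁ − p₀)/p₁ = 0.0056 / 0.0168 ≈ 0.3333
  upper = min{1, (1 − p₀)/p₁} = 0.9888 / 0.0168 ≈ 58.8571 → capped at 1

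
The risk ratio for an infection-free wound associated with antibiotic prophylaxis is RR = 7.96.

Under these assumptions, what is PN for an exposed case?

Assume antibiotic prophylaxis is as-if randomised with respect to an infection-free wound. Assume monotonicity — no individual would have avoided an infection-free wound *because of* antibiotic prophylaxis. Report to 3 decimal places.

Under exogeneity and monotonicity, PN = (RR − 1) / RR = 1 − 1/RR.
PN = (7.96 − 1) / 7.96 = 6.96 / 7.96 ≈ 0.8744

PN ≈ 0.874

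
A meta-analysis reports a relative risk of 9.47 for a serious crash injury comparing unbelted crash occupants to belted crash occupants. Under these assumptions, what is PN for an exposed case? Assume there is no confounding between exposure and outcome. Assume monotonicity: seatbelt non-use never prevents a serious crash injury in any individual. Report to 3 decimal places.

PN ≈ 0.894

Under exogeneity and monotonicity, PN = (RR − 1) / RR = 1 − 1/RR.
PN = (9.47 − 1) / 9.47 = 8.47 / 9.47 ≈ 0.8944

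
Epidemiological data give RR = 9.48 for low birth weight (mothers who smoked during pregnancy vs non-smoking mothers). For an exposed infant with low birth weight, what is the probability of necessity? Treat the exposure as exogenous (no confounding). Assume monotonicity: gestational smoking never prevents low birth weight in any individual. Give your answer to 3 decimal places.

PN ≈ 0.895

Under exogeneity and monotonicity, PN = (RR − 1) / RR = 1 − 1/RR.
PN = (9.48 − 1) / 9.48 = 8.48 / 9.48 ≈ 0.8945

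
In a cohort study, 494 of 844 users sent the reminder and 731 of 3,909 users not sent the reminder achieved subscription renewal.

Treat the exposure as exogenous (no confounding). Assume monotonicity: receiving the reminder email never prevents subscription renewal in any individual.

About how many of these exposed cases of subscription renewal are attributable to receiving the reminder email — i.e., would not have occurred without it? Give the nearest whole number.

about 336 cases

p₁ = P(outcome | exposed) = 494/844 = 0.58531
p₀ = P(outcome | unexposed) = 731/3909 = 0.187
PN = (p₁ − p₀)/p₁ = (0.58531 − 0.187) / 0.58531 ≈ 0.68050.
Attributable cases ≈ PN × (exposed cases) = 0.68050 × 494 ≈ 336.17.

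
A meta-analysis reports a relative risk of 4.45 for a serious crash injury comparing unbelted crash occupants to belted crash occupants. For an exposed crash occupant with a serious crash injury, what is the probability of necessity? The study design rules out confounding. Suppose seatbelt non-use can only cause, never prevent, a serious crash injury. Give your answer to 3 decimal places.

Under exogeneity and monotonicity, PN = (RR − 1) / RR = 1 − 1/RR.
PN = (4.45 − 1) / 4.45 = 3.45 / 4.45 ≈ 0.7753

PN ≈ 0.775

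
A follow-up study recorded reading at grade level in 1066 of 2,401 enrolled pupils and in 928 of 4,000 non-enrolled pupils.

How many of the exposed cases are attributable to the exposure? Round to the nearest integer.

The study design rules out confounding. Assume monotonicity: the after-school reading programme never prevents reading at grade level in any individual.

p₁ = P(outcome | exposed) = 1066/2401 = 0.44398
p₀ = P(outcome | unexposed) = 928/4000 = 0.232
PN = (p₁ − p₀)/p₁ = (0.44398 − 0.232) / 0.44398 ≈ 0.47746.
Attributable cases ≈ PN × (exposed cases) = 0.47746 × 1066 ≈ 508.97.

about 509 cases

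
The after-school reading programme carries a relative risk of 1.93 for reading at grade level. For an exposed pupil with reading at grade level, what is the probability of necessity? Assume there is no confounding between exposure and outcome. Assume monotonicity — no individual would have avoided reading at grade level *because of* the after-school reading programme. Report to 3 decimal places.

PN ≈ 0.482

Under exogeneity and monotonicity, PN = (RR − 1) / RR = 1 − 1/RR.
PN = (1.93 − 1) / 1.93 = 0.93 / 1.93 ≈ 0.4819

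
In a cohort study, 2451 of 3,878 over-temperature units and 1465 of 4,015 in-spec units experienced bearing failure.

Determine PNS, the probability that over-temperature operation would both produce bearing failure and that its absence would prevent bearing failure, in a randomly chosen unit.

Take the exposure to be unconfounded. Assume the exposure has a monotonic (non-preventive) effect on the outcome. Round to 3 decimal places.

PNS ≈ 0.267

p₁ = P(outcome | exposed) = 2451/3878 = 0.63203
p₀ = P(outcome | unexposed) = 1465/4015 = 0.36488
Under exogeneity and monotonicity, PNS = p₁ − p₀.
PNS = 0.63203 − 0.36488 = 0.26715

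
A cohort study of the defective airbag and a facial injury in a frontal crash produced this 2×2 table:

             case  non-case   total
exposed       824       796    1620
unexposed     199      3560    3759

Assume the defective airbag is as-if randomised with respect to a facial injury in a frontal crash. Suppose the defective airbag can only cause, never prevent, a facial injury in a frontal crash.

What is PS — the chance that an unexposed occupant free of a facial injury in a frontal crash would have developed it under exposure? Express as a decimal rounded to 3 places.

PS ≈ 0.481

p₁ = P(outcome | exposed) = 824/1620 = 0.50864
p₀ = P(outcome | unexposed) = 199/3759 = 0.05294
Under exogeneity and monotonicity, PS = (p₁ − p₀)/(1 − p₀).
PS = (0.50864 − 0.05294) / 0.94706 ≈ 0.4812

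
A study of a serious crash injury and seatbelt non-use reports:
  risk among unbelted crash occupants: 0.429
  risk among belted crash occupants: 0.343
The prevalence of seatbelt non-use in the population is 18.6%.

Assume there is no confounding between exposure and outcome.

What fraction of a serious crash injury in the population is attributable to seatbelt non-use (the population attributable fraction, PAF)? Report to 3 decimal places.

PAF ≈ 0.045

Let p₁ = 0.429, p₀ = 0.343.
Overall risk P(Y=1) = π·p₁ + (1−π)·p₀ = 0.186×0.429 + 0.814×0.343 = 0.359.
Under exogeneity, PAF = [P(Y=1) − p₀] / P(Y=1).
PAF = (0.359 − 0.343) / 0.359 ≈ 0.0446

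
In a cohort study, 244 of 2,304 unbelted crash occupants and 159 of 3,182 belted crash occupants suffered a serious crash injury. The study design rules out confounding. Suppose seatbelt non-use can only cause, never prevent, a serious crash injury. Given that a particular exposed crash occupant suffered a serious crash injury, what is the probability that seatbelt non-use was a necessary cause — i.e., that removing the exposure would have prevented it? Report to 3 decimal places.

p₁ = P(outcome | exposed) = 244/2304 = 0.1059
p₀ = P(outcome | unexposed) = 159/3182 = 0.049969
Under exogeneity and monotonicity, PN = (p₁ − p₀) / p₁.
PN = (0.1059 − 0.049969) / 0.1059 = 0.055934 / 0.1059 ≈ 0.5282

PN ≈ 0.528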